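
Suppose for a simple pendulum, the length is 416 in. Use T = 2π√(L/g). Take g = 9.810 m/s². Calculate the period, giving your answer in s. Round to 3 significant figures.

T is given directly by: T = 2π√(L/g).
L = 416 in = 10.57 m; g = 9.810 m/s².
T = 6.521 s

6.52 s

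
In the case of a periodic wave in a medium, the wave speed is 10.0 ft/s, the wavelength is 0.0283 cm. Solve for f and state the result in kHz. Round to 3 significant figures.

Solving v = f·λ for f: f = v/λ.
v = 10.0 ft/s = 3.048 m/s; λ = 0.0283 cm = 2.830×10^-4 m.
f = 10770 Hz
10770 Hz × (1 kHz / 1000 Hz) = 10.77 kHz

10.8 kHz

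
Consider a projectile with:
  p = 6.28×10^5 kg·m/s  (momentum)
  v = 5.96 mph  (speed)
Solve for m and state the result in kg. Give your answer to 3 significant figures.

Rearranging p = m·v for m: m = p/v.
p = 6.28×10^5 kg·m/s; v = 5.96 mph = 2.664 m/s.
m = 2.357×10^5 kg

2.36×10^5 kg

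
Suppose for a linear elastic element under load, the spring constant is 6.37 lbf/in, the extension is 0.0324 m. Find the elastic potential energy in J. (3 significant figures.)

0.586 J

U is given directly by: U = ½kx².
k = 6.37 lbf/in = 1116 N/m; x = 0.0324 m.
U = 0.5855 J  (the unit combination reduces to kg·m²/s² = J)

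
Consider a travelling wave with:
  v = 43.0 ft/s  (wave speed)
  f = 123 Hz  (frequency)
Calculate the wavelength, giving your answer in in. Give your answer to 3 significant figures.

4.20 in

Solving v = f·λ for λ: λ = v/f.
v = 43.0 ft/s = 13.11 m/s; f = 123 Hz.
λ = 0.1066 m
0.1066 m × (1 in / 0.02540 m) = 4.195 in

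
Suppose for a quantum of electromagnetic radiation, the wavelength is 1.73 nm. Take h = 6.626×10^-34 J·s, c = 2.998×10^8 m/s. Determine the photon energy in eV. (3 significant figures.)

Directly: E = hc/λ.
λ = 1.73 nm = 1.730×10^-9 m; h = 6.626×10^-34 J·s; c = 2.998×10^8 m/s.
E = 1.148×10^-16 J  (the unit combination reduces to kg·m²/s² = J)
1.148×10^-16 J × (1 eV / 1.602×10^-19 J) = 716.7 eV

717 eV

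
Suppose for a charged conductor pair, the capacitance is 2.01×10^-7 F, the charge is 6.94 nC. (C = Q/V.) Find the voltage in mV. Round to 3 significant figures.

34.5 mV

Rearranging: V = Q/C.
C = 2.01×10^-7 F; Q = 6.94 nC = 6.940×10^-9 C.
V = 0.03453 V
0.03453 V × (1 mV / 0.001000 V) = 34.53 mV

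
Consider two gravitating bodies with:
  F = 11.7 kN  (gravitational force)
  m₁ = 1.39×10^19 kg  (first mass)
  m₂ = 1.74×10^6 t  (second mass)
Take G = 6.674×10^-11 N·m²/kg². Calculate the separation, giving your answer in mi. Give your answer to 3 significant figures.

From Newton's law of gravitation: r = √(G·m₁m₂/F).
F = 11.7 kN = 11700 N; m₁ = 1.39×10^19 kg; m₂ = 1.74×10^6 t = 1.740×10^9 kg; G = 6.674×10^-11 N·m²/kg².
r = 1.175×10^7 m
1.175×10^7 m × (1 mi / 1609 m) = 7298 mi

7300 mi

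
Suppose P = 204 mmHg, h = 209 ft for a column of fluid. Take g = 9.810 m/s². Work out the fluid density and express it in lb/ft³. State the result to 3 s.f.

2.72 lb/ft³

Solving P = ρ·g·h for ρ: ρ = P/(g·h).
P = 204 mmHg = 27198 Pa; h = 209 ft = 63.70 m; g = 9.810 m/s².
ρ = 43.52 kg/m³
43.52 kg/m³ × (1 lb/ft³ / 16.02 kg/m³) = 2.717 lb/ft³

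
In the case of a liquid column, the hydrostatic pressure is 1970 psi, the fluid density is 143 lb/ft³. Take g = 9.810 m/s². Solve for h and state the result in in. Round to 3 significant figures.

Rearranging: h = P/(ρ·g).
P = 1970 psi = 1.358×10^7 Pa; ρ = 143 lb/ft³ = 2291 kg/m³; g = 9.810 m/s².
h = 604.4 m
604.4 m × (1 in / 0.02540 m) = 23797 in

23800 in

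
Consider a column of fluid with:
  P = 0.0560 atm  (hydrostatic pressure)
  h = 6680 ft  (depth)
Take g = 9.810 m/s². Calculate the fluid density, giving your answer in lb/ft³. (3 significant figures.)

Rearranging: ρ = P/(g·h).
P = 0.0560 atm = 5674 Pa; h = 6680 ft = 2036 m; g = 9.810 m/s².
ρ = 0.2841 kg/m³
0.2841 kg/m³ × (1 lb/ft³ / 16.02 kg/m³) = 0.01773 lb/ft³

0.0177 lb/ft³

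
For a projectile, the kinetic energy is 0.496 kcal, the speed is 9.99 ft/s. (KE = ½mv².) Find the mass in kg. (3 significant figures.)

Solving KE = ½mv² for m: m = 2·KE/v².
KE = 0.496 kcal = 2075 J; v = 9.99 ft/s = 3.045 m/s.
m = 447.7 kg

448 kg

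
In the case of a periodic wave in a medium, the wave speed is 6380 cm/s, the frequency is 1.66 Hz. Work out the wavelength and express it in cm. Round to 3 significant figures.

Rearranging: λ = v/f.
v = 6380 cm/s = 63.80 m/s; f = 1.66 Hz.
λ = 38.43 m
38.43 m × (1 cm / 0.01000 m) = 3843 cm

3840 cm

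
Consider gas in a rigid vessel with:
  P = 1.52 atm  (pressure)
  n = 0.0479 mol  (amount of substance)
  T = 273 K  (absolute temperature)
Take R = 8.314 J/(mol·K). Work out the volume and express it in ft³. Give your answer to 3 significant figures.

From the ideal-gas law: V = nRT/P.
P = 1.52 atm = 1.540×10^5 Pa; n = 0.0479 mol; T = 273 K; R = 8.314 J/(mol·K).
V = 7.059×10^-4 m³
7.059×10^-4 m³ × (1 ft³ / 0.02832 m³) = 0.02493 ft³

0.0249 ft³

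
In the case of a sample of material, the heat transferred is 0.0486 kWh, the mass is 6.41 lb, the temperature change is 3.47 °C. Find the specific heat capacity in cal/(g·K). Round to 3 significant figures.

Rearranging: c = Q/(m·ΔT).
Q = 0.0486 kWh = 1.750×10^5 J; m = 6.41 lb = 2.908 kg; ΔT = 3.47 °C = 3.470 K.
c = 17341 J/(kg·K)
17341 J/(kg·K) × (1 cal/(g·K) / 4184 J/(kg·K)) = 4.145 cal/(g·K)

4.14 cal/(g·K)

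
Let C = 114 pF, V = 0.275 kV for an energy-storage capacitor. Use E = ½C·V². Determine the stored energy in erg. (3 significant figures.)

43.1 erg

E is given directly by: E = ½CV².
C = 114 pF = 1.140×10^-10 F; V = 0.275 kV = 275.0 V.
E = 4.311×10^-6 J  (the unit combination reduces to kg·m²/s² = J)
4.311×10^-6 J × (1 erg / 1.000×10^-7 J) = 43.11 erg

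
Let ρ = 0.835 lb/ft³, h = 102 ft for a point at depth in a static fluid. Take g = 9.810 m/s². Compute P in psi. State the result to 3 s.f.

Directly: P = ρgh.
ρ = 0.835 lb/ft³ = 13.38 kg/m³; h = 102 ft = 31.09 m; g = 9.810 m/s².
P = 4079 Pa
4079 Pa × (1 psi / 6895 Pa) = 0.5917 psi

0.592 psi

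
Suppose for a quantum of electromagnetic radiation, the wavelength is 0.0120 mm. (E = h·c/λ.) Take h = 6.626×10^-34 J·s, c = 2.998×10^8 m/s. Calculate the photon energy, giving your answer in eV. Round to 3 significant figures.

Directly: E = hc/λ.
λ = 0.0120 mm = 1.200×10^-5 m; h = 6.626×10^-34 J·s; c = 2.998×10^8 m/s.
E = 1.655×10^-20 J  (the unit combination reduces to kg·m²/s² = J)
1.655×10^-20 J × (1 eV / 1.602×10^-19 J) = 0.1033 eV

0.103 eV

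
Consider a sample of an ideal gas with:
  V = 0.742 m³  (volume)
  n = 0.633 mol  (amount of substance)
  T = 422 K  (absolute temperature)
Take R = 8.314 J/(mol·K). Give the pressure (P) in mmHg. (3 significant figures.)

22.5 mmHg

From the ideal-gas law: P = nRT/V.
V = 0.742 m³; n = 0.633 mol; T = 422 K; R = 8.314 J/(mol·K).
P = 2993 Pa
2993 Pa × (1 mmHg / 133.3 Pa) = 22.45 mmHg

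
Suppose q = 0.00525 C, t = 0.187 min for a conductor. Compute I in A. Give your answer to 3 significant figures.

4.68×10^-4 A

Rearranging: I = q/t.
q = 0.00525 C; t = 0.187 min = 11.22 s.
I = 4.679×10^-4 A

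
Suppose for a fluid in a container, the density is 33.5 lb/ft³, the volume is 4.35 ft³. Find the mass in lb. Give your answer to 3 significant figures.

146 lb

Rearranging ρ = m/V for m: m = ρV.
ρ = 33.5 lb/ft³ = 536.6 kg/m³; V = 4.35 ft³ = 0.1232 m³.
m = 66.10 kg
66.10 kg × (1 lb / 0.4536 kg) = 145.7 lb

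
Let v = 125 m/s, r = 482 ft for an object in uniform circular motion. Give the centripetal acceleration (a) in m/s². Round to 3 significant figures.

Directly: a = v²/r.
v = 125 m/s; r = 482 ft = 146.9 m.
a = 106.4 m/s²

106 m/s²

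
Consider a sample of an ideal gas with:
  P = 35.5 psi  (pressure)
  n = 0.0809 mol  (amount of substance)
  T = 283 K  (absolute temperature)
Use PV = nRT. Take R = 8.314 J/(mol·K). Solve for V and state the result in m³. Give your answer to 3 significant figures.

7.78×10^-4 m³

Rearranging: V = nRT/P.
P = 35.5 psi = 2.448×10^5 Pa; n = 0.0809 mol; T = 283 K; R = 8.314 J/(mol·K).
V = 7.777×10^-4 m³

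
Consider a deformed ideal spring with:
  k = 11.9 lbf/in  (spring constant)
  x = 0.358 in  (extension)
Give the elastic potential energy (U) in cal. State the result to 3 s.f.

Directly: U = ½kx².
k = 11.9 lbf/in = 2084 N/m; x = 0.358 in = 0.009093 m.
U = 0.08616 J
0.08616 J × (1 cal / 4.184 J) = 0.02059 cal

0.0206 cal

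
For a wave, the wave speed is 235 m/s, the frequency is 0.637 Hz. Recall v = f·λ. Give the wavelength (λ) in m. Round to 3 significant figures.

Rearranging: λ = v/f.
v = 235 m/s; f = 0.637 Hz.
λ = 368.9 m

369 m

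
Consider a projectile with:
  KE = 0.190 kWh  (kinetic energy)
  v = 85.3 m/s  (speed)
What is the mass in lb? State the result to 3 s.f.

414 lb

Solving KE = ½mv² for m: m = 2·KE/v².
KE = 0.190 kWh = 6.840×10^5 J; v = 85.3 m/s.
m = 188.0 kg
188.0 kg × (1 lb / 0.4536 kg) = 414.5 lb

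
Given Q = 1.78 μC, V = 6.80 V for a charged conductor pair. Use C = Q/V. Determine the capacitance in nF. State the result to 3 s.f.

262 nF

Directly: C = Q/V.
Q = 1.78 μC = 1.780×10^-6 C; V = 6.80 V.
C = 2.618×10^-7 F
2.618×10^-7 F × (1 nF / 1.000×10^-9 F) = 261.8 nF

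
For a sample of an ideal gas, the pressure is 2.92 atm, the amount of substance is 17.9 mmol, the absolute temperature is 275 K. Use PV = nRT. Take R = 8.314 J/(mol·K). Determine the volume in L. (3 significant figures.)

From the ideal-gas law: V = nRT/P.
P = 2.92 atm = 2.959×10^5 Pa; n = 17.9 mmol = 0.01790 mol; T = 275 K; R = 8.314 J/(mol·K).
V = 1.383×10^-4 m³
1.383×10^-4 m³ × (1 L / 0.001000 m³) = 0.1383 L

0.138 L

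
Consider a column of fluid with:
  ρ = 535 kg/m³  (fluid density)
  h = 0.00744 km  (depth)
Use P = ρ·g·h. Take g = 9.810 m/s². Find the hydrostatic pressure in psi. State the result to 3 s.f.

5.66 psi

Directly: P = ρgh.
ρ = 535 kg/m³; h = 0.00744 km = 7.440 m; g = 9.810 m/s².
P = 39048 Pa
39048 Pa × (1 psi / 6895 Pa) = 5.663 psi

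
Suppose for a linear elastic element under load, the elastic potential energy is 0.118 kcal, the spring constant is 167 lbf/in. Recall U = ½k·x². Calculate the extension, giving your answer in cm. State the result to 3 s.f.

18.4 cm

Rearranging U = ½k·x² for x: x = √(2U/k).
U = 0.118 kcal = 493.7 J; k = 167 lbf/in = 29246 N/m.
x = 0.1837 m
0.1837 m × (1 cm / 0.01000 m) = 18.37 cm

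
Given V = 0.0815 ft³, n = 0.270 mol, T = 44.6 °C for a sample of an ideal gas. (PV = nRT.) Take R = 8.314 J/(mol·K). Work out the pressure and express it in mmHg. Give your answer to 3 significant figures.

2320 mmHg

From the ideal-gas law: P = nRT/V.
V = 0.0815 ft³ = 0.002308 m³; n = 0.270 mol; T = 44.6 °C = 317.8 K; R = 8.314 J/(mol·K).
P = 3.091×10^5 Pa
3.091×10^5 Pa × (1 mmHg / 133.3 Pa) = 2318 mmHg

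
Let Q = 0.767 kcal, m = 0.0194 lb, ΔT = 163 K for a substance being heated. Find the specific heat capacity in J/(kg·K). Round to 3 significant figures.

2240 J/(kg·K)

Rearranging Q = m·c·ΔT for c: c = Q/(m·ΔT).
Q = 0.767 kcal = 3209 J; m = 0.0194 lb = 0.008800 kg; ΔT = 163 K.
c = 2237 J/(kg·K)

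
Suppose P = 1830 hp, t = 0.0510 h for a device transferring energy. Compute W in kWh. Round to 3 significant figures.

Rearranging: W = P·t.
P = 1830 hp = 1.365×10^6 W; t = 0.0510 h = 183.6 s.
W = 2.505×10^8 J  (the unit combination reduces to kg·m²/s² = J)
2.505×10^8 J × (1 kWh / 3.600×10^6 J) = 69.60 kWh

69.6 kWh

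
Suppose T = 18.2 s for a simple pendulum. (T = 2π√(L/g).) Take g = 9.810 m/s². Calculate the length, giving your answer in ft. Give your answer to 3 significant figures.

Rearranging T = 2π√(L/g) for L: L = g·(T/2π)².
T = 18.2 s; g = 9.810 m/s².
L = 82.31 m
82.31 m × (1 ft / 0.3048 m) = 270.0 ft

270 ft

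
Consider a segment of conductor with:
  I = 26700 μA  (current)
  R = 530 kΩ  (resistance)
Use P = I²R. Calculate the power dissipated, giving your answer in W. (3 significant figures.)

P is given directly by: P = I²R.
I = 26700 μA = 0.02670 A; R = 530 kΩ = 5.300×10^5 Ω.
P = 377.8 W  (the unit combination reduces to kg·m²/s³ = W)

378 W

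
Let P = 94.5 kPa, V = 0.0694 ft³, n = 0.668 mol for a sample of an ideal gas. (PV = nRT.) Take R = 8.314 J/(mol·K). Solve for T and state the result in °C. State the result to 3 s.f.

-240 °C

Rearranging PV = nRT for T: T = PV/(nR).
P = 94.5 kPa = 94500 Pa; V = 0.0694 ft³ = 0.001965 m³; n = 0.668 mol; R = 8.314 J/(mol·K).
T = 33.44 K
33.44 K − 273.15 = -239.7 °C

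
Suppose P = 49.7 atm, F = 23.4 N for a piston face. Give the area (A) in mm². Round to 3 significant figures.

4.65 mm²

Rearranging P = F/A for A: A = F/P.
P = 49.7 atm = 5.036×10^6 Pa; F = 23.4 N.
A = 4.647×10^-6 m²
4.647×10^-6 m² × (1 mm² / 1.000×10^-6 m²) = 4.647 mm²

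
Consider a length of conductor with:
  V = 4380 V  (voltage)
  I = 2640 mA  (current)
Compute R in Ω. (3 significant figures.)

Rearranging V = I·R for R: R = V/I.
V = 4380 V; I = 2640 mA = 2.640 A.
R = 1659 Ω

1660 Ω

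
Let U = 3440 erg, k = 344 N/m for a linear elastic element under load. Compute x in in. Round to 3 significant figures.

0.0557 in

Rearranging U = ½k·x² for x: x = √(2U/k).
U = 3440 erg = 3.440×10^-4 J; k = 344 N/m.
x = 0.001414 m
0.001414 m × (1 in / 0.02540 m) = 0.05568 in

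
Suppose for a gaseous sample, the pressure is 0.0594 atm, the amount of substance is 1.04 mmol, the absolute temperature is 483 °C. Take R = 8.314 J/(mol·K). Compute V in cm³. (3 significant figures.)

From the ideal-gas law: V = nRT/P.
P = 0.0594 atm = 6019 Pa; n = 1.04 mmol = 0.001040 mol; T = 483 °C = 756.1 K; R = 8.314 J/(mol·K).
V = 0.001086 m³
0.001086 m³ × (1 cm³ / 1.000×10^-6 m³) = 1086 cm³

1090 cm³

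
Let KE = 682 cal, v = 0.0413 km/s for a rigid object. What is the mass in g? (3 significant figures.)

Rearranging: m = 2·KE/v².
KE = 682 cal = 2853 J; v = 0.0413 km/s = 41.30 m/s.
m = 3.346 kg
3.346 kg × (1 g / 0.001000 kg) = 3346 g

3350 g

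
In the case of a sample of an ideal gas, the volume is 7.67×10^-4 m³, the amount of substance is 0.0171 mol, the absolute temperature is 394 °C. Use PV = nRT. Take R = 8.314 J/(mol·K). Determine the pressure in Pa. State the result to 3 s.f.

1.24×10^5 Pa

Directly: P = nRT/V.
V = 7.67×10^-4 m³; n = 0.0171 mol; T = 394 °C = 667.1 K; R = 8.314 J/(mol·K).
P = 1.237×10^5 Pa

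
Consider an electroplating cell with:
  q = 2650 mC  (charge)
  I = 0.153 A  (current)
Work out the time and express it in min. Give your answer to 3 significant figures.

0.289 min

Rearranging q = I·t for t: t = q/I.
q = 2650 mC = 2.650 C; I = 0.153 A.
t = 17.32 s
17.32 s × (1 min / 60.00 s) = 0.2887 min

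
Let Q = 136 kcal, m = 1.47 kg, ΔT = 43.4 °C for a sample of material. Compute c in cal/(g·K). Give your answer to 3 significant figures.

Solving Q = m·c·ΔT for c: c = Q/(m·ΔT).
Q = 136 kcal = 5.690×10^5 J; m = 1.47 kg; ΔT = 43.4 °C = 43.40 K.
c = 8919 J/(kg·K)
8919 J/(kg·K) × (1 cal/(g·K) / 4184 J/(kg·K)) = 2.132 cal/(g·K)

2.13 cal/(g·K)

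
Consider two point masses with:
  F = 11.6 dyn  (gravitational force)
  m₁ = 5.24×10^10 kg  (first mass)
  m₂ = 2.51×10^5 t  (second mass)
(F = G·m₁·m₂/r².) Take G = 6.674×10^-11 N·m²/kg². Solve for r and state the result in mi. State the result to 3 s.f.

Rearranging: r = √(G·m₁m₂/F).
F = 11.6 dyn = 1.160×10^-4 N; m₁ = 5.24×10^10 kg; m₂ = 2.51×10^5 t = 2.510×10^8 kg; G = 6.674×10^-11 N·m²/kg².
r = 2.751×10^6 m
2.751×10^6 m × (1 mi / 1609 m) = 1709 mi

1710 mi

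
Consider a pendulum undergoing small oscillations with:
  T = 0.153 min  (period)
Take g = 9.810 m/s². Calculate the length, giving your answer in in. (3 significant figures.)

824 in

Solving T = 2π√(L/g) for L: L = g·(T/2π)².
T = 0.153 min = 9.180 s; g = 9.810 m/s².
L = 20.94 m
20.94 m × (1 in / 0.02540 m) = 824.4 in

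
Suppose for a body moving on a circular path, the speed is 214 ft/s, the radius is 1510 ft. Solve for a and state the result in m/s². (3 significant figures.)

9.24 m/s²

a is given directly by: a = v²/r.
v = 214 ft/s = 65.23 m/s; r = 1510 ft = 460.2 m.
a = 9.244 m/s²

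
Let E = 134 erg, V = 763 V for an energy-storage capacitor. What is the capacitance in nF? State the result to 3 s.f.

0.0460 nF

Rearranging E = ½C·V² for C: C = 2E/V².
E = 134 erg = 1.340×10^-5 J; V = 763 V.
C = 4.603×10^-11 F
4.603×10^-11 F × (1 nF / 1.000×10^-9 F) = 0.04603 nF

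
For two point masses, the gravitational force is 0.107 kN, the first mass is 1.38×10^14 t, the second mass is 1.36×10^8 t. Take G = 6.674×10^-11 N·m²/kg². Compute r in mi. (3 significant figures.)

Rearranging F = G·m₁·m₂/r² for r: r = √(G·m₁m₂/F).
F = 0.107 kN = 107.0 N; m₁ = 1.38×10^14 t = 1.380×10^17 kg; m₂ = 1.36×10^8 t = 1.360×10^11 kg; G = 6.674×10^-11 N·m²/kg².
r = 1.082×10^8 m
1.082×10^8 m × (1 mi / 1609 m) = 67230 mi

67200 mi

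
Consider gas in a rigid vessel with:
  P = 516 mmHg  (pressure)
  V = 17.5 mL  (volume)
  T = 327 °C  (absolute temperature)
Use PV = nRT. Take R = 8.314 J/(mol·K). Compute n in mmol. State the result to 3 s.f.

Solving PV = nRT for n: n = PV/(RT).
P = 516 mmHg = 68794 Pa; V = 17.5 mL = 1.750×10^-5 m³; T = 327 °C = 600.1 K; R = 8.314 J/(mol·K).
n = 2.413×10^-4 mol
2.413×10^-4 mol × (1 mmol / 0.001000 mol) = 0.2413 mmol

0.241 mmol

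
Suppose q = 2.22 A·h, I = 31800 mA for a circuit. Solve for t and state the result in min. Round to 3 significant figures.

Solving q = I·t for t: t = q/I.
q = 2.22 A·h = 7992 C; I = 31800 mA = 31.80 A.
t = 251.3 s
251.3 s × (1 min / 60.00 s) = 4.189 min

4.19 min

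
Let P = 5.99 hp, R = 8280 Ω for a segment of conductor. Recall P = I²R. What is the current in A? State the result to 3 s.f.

Rearranging P = I²R for I: I = √(P/R).
P = 5.99 hp = 4467 W; R = 8280 Ω.
I = 0.7345 A

0.734 A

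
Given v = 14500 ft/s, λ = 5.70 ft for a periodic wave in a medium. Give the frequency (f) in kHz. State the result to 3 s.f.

Rearranging v = f·λ for f: f = v/λ.
v = 14500 ft/s = 4420 m/s; λ = 5.70 ft = 1.737 m.
f = 2544 Hz
2544 Hz × (1 kHz / 1000 Hz) = 2.544 kHz

2.54 kHz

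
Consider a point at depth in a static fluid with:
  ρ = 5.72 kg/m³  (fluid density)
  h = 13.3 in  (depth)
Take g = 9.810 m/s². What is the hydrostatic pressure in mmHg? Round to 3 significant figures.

P is given directly by: P = ρgh.
ρ = 5.72 kg/m³; h = 13.3 in = 0.3378 m; g = 9.810 m/s².
P = 18.96 Pa
18.96 Pa × (1 mmHg / 133.3 Pa) = 0.1422 mmHg

0.142 mmHg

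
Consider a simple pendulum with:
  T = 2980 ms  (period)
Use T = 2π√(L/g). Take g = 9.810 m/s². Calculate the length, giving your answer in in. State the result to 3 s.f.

86.9 in

Rearranging: L = g·(T/2π)².
T = 2980 ms = 2.980 s; g = 9.810 m/s².
L = 2.207 m
2.207 m × (1 in / 0.02540 m) = 86.88 in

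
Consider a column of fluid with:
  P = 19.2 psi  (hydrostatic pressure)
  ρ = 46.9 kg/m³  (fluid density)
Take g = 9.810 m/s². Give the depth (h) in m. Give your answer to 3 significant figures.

288 m

Rearranging P = ρ·g·h for h: h = P/(ρ·g).
P = 19.2 psi = 1.324×10^5 Pa; ρ = 46.9 kg/m³; g = 9.810 m/s².
h = 287.7 m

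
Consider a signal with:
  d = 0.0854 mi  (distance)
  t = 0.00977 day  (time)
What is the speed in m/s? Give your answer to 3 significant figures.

0.163 m/s

v is given directly by: v = d/t.
d = 0.0854 mi = 137.4 m; t = 0.00977 day = 844.1 s.
v = 0.1628 m/s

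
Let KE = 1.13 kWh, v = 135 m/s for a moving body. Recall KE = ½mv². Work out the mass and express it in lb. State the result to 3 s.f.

984 lb

Rearranging KE = ½mv² for m: m = 2·KE/v².
KE = 1.13 kWh = 4.068×10^6 J; v = 135 m/s.
m = 446.4 kg
446.4 kg × (1 lb / 0.4536 kg) = 984.2 lb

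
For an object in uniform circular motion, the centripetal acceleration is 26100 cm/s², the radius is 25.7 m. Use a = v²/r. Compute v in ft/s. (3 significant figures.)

269 ft/s

Rearranging: v = √(a·r).
a = 26100 cm/s² = 261.0 m/s²; r = 25.7 m.
v = 81.90 m/s
81.90 m/s × (1 ft/s / 0.3048 m/s) = 268.7 ft/s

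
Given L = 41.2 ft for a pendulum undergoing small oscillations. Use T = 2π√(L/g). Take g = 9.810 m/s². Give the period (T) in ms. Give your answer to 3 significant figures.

7110 ms

Directly: T = 2π√(L/g).
L = 41.2 ft = 12.56 m; g = 9.810 m/s².
T = 7.109 s
7.109 s × (1 ms / 0.001000 s) = 7109 ms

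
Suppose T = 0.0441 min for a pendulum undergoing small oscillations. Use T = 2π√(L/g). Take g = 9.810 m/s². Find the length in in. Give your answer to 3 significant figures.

Solving T = 2π√(L/g) for L: L = g·(T/2π)².
T = 0.0441 min = 2.646 s; g = 9.810 m/s².
L = 1.740 m
1.740 m × (1 in / 0.02540 m) = 68.49 in

68.5 in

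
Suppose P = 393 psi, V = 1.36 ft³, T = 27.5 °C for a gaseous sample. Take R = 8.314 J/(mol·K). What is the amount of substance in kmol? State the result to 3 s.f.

Rearranging PV = nRT for n: n = PV/(RT).
P = 393 psi = 2.710×10^6 Pa; V = 1.36 ft³ = 0.03851 m³; T = 27.5 °C = 300.6 K; R = 8.314 J/(mol·K).
n = 41.75 mol
41.75 mol × (1 kmol / 1000 mol) = 0.04175 kmol

0.0417 kmol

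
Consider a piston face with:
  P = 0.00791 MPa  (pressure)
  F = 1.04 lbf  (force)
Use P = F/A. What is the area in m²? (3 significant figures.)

Solving P = F/A for A: A = F/P.
P = 0.00791 MPa = 7910 Pa; F = 1.04 lbf = 4.626 N.
A = 5.848×10^-4 m²

5.85×10^-4 m²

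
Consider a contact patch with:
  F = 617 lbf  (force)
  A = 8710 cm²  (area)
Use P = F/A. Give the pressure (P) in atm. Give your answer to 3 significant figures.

0.0311 atm

Directly: P = F/A.
F = 617 lbf = 2745 N; A = 8710 cm² = 0.8710 m².
P = 3151 Pa
3151 Pa × (1 atm / 1.013×10^5 Pa) = 0.03110 atm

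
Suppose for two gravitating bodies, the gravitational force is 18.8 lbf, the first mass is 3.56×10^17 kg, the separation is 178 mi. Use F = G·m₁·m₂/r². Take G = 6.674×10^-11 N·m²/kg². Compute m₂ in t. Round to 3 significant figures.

From Newton's law of gravitation: m₂ = F·r²/(G·m₁).
F = 18.8 lbf = 83.63 N; m₁ = 3.56×10^17 kg; r = 178 mi = 2.865×10^5 m; G = 6.674×10^-11 N·m²/kg².
m₂ = 2.888×10^5 kg
2.888×10^5 kg × (1 t / 1000 kg) = 288.8 t

289 t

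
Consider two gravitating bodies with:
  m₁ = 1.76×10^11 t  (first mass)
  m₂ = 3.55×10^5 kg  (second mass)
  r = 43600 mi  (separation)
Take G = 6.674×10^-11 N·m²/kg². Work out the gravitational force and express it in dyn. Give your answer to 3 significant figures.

0.0847 dyn

From Newton's law of gravitation: F = Gm₁m₂/r².
m₁ = 1.76×10^11 t = 1.760×10^14 kg; m₂ = 3.55×10^5 kg; r = 43600 mi = 7.017×10^7 m; G = 6.674×10^-11 N·m²/kg².
F = 8.469×10^-7 N
8.469×10^-7 N × (1 dyn / 1.000×10^-5 N) = 0.08469 dyn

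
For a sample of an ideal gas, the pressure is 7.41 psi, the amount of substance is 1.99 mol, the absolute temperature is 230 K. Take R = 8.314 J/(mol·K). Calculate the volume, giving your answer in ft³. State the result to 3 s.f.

2.63 ft³

From the ideal-gas law: V = nRT/P.
P = 7.41 psi = 51090 Pa; n = 1.99 mol; T = 230 K; R = 8.314 J/(mol·K).
V = 0.07448 m³
0.07448 m³ × (1 ft³ / 0.02832 m³) = 2.630 ft³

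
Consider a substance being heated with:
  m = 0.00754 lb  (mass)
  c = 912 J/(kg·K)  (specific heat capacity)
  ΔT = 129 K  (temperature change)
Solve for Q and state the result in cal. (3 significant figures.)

Directly: Q = mcΔT.
m = 0.00754 lb = 0.003420 kg; c = 912 J/(kg·K); ΔT = 129 K.
Q = 402.4 J
402.4 J × (1 cal / 4.184 J) = 96.17 cal

96.2 cal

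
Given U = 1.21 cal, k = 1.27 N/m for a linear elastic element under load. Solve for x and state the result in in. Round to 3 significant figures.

Solving U = ½k·x² for x: x = √(2U/k).
U = 1.21 cal = 5.063 J; k = 1.27 N/m.
x = 2.824 m
2.824 m × (1 in / 0.02540 m) = 111.2 in

111 in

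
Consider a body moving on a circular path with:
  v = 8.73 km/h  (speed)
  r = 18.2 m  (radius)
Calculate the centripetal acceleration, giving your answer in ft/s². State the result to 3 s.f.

Directly: a = v²/r.
v = 8.73 km/h = 2.425 m/s; r = 18.2 m.
a = 0.3231 m/s²
0.3231 m/s² × (1 ft/s² / 0.3048 m/s²) = 1.060 ft/s²

1.06 ft/s²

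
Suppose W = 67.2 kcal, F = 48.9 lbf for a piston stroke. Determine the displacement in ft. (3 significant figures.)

Rearranging: d = W/F.
W = 67.2 kcal = 2.812×10^5 J; F = 48.9 lbf = 217.5 N.
d = 1293 m
1293 m × (1 ft / 0.3048 m) = 4241 ft

4240 ft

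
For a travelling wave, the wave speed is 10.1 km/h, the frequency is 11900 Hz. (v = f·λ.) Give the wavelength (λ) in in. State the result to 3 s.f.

Solving v = f·λ for λ: λ = v/f.
v = 10.1 km/h = 2.806 m/s; f = 11900 Hz.
λ = 2.358×10^-4 m
2.358×10^-4 m × (1 in / 0.02540 m) = 0.009282 in

0.00928 in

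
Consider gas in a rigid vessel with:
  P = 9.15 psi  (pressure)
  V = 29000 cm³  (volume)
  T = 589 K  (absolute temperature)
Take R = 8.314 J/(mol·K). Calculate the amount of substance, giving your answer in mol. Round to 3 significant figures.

0.374 mol

Rearranging PV = nRT for n: n = PV/(RT).
P = 9.15 psi = 63087 Pa; V = 29000 cm³ = 0.02900 m³; T = 589 K; R = 8.314 J/(mol·K).
n = 0.3736 mol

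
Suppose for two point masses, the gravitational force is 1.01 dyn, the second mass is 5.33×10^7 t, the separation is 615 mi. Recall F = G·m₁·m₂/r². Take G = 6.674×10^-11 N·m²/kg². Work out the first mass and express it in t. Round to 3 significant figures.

From Newton's law of gravitation: m₁ = F·r²/(G·m₂).
F = 1.01 dyn = 1.010×10^-5 N; m₂ = 5.33×10^7 t = 5.330×10^10 kg; r = 615 mi = 9.897×10^5 m; G = 6.674×10^-11 N·m²/kg².
m₁ = 2.781×10^6 kg
2.781×10^6 kg × (1 t / 1000 kg) = 2781 t

2780 t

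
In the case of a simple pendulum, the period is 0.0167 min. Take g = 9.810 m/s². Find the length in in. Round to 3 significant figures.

Rearranging: L = g·(T/2π)².
T = 0.0167 min = 1.002 s; g = 9.810 m/s².
L = 0.2495 m
0.2495 m × (1 in / 0.02540 m) = 9.822 in

9.82 in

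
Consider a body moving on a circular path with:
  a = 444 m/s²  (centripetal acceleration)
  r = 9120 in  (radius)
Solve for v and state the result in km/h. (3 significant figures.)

1150 km/h

Rearranging a = v²/r for v: v = √(a·r).
a = 444 m/s²; r = 9120 in = 231.6 m.
v = 320.7 m/s
320.7 m/s × (1 km/h / 0.2778 m/s) = 1155 km/h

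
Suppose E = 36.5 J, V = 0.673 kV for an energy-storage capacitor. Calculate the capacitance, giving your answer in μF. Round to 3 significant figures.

161 μF

Solving E = ½C·V² for C: C = 2E/V².
E = 36.5 J; V = 0.673 kV = 673.0 V.
C = 1.612×10^-4 F
1.612×10^-4 F × (1 μF / 1.000×10^-6 F) = 161.2 μF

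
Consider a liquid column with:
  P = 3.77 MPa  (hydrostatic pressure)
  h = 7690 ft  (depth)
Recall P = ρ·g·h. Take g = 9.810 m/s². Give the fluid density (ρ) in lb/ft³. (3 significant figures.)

Rearranging: ρ = P/(g·h).
P = 3.77 MPa = 3.770×10^6 Pa; h = 7690 ft = 2344 m; g = 9.810 m/s².
ρ = 164.0 kg/m³
164.0 kg/m³ × (1 lb/ft³ / 16.02 kg/m³) = 10.24 lb/ft³

10.2 lb/ft³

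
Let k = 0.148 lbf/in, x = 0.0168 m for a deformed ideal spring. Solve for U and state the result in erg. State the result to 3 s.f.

36600 erg

U is given directly by: U = ½kx².
k = 0.148 lbf/in = 25.92 N/m; x = 0.0168 m.
U = 0.003658 J  (the unit combination reduces to kg·m²/s² = J)
0.003658 J × (1 erg / 1.000×10^-7 J) = 36577 erg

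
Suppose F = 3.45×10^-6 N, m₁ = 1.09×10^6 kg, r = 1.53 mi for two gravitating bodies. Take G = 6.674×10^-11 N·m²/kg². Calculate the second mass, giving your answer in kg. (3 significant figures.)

Rearranging F = G·m₁·m₂/r² for m₂: m₂ = F·r²/(G·m₁).
F = 3.45×10^-6 N; m₁ = 1.09×10^6 kg; r = 1.53 mi = 2462 m; G = 6.674×10^-11 N·m²/kg².
m₂ = 2.875×10^5 kg

2.88×10^5 kg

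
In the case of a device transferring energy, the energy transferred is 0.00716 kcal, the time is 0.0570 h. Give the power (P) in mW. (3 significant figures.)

146 mW

P is given directly by: P = W/t.
W = 0.00716 kcal = 29.96 J; t = 0.0570 h = 205.2 s.
P = 0.1460 W
0.1460 W × (1 mW / 0.001000 W) = 146.0 mW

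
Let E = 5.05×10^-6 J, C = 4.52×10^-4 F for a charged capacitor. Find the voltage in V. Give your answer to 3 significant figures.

Rearranging: V = √(2E/C).
E = 5.05×10^-6 J; C = 4.52×10^-4 F.
V = 0.1495 V

0.149 V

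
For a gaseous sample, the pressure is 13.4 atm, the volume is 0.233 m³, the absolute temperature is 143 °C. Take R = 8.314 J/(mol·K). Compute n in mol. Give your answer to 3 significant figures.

From the ideal-gas law: n = PV/(RT).
P = 13.4 atm = 1.358×10^6 Pa; V = 0.233 m³; T = 143 °C = 416.1 K; R = 8.314 J/(mol·K).
n = 91.44 mol

91.4 mol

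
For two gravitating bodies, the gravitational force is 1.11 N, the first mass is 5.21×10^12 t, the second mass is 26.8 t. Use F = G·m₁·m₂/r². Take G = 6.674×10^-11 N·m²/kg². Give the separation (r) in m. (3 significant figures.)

91600 m

Rearranging F = G·m₁·m₂/r² for r: r = √(G·m₁m₂/F).
F = 1.11 N; m₁ = 5.21×10^12 t = 5.210×10^15 kg; m₂ = 26.8 t = 26800 kg; G = 6.674×10^-11 N·m²/kg².
r = 91626 m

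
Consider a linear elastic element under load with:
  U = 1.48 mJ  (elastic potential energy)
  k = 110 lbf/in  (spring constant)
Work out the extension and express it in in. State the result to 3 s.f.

Solving U = ½k·x² for x: x = √(2U/k).
U = 1.48 mJ = 0.001480 J; k = 110 lbf/in = 19264 N/m.
x = 3.920×10^-4 m
3.920×10^-4 m × (1 in / 0.02540 m) = 0.01543 in

0.0154 in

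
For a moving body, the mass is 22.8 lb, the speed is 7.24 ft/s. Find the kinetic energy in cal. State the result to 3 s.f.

6.02 cal

Directly: KE = ½mv².
m = 22.8 lb = 10.34 kg; v = 7.24 ft/s = 2.207 m/s.
KE = 25.18 J  (the unit combination reduces to kg·m²/s² = J)
25.18 J × (1 cal / 4.184 J) = 6.018 cal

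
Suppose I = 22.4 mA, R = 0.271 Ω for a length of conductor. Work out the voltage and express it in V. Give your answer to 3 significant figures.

0.00607 V

V is given directly by: V = IR.
I = 22.4 mA = 0.02240 A; R = 0.271 Ω.
V = 0.006070 V  (the unit combination reduces to kg·m²/(A·s³) = V)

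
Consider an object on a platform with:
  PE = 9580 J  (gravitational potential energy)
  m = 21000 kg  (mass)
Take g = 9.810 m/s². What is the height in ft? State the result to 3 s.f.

Solving PE = m·g·h for h: h = PE/(m·g).
PE = 9580 J; m = 21000 kg; g = 9.810 m/s².
h = 0.04650 m
0.04650 m × (1 ft / 0.3048 m) = 0.1526 ft

0.153 ft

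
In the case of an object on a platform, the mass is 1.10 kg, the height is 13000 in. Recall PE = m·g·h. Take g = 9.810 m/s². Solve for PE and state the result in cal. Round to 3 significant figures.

Directly: PE = mgh.
m = 1.10 kg; h = 13000 in = 330.2 m; g = 9.810 m/s².
PE = 3563 J
3563 J × (1 cal / 4.184 J) = 851.6 cal

852 cal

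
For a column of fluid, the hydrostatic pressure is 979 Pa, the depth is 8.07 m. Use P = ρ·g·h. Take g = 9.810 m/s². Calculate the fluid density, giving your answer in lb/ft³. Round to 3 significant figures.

0.772 lb/ft³

Rearranging P = ρ·g·h for ρ: ρ = P/(g·h).
P = 979 Pa; h = 8.07 m; g = 9.810 m/s².
ρ = 12.37 kg/m³
12.37 kg/m³ × (1 lb/ft³ / 16.02 kg/m³) = 0.7720 lb/ft³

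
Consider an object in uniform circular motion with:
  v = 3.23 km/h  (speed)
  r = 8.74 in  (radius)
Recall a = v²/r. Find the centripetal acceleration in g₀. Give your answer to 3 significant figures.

Directly: a = v²/r.
v = 3.23 km/h = 0.8972 m/s; r = 8.74 in = 0.2220 m.
a = 3.626 m/s²
3.626 m/s² × (1 g₀ / 9.807 m/s²) = 0.3698 g₀

0.370 g₀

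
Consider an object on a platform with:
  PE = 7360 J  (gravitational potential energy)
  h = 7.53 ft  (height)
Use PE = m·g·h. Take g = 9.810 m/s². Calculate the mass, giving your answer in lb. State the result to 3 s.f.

721 lb

Rearranging: m = PE/(g·h).
PE = 7360 J; h = 7.53 ft = 2.295 m; g = 9.810 m/s².
m = 326.9 kg
326.9 kg × (1 lb / 0.4536 kg) = 720.7 lb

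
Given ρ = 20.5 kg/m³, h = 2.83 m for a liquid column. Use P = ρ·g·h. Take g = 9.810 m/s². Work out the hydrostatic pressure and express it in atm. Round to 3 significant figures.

0.00562 atm

P is given directly by: P = ρgh.
ρ = 20.5 kg/m³; h = 2.83 m; g = 9.810 m/s².
P = 569.1 Pa  (the unit combination reduces to kg/(m·s²) = Pa)
569.1 Pa × (1 atm / 1.013×10^5 Pa) = 0.005617 atm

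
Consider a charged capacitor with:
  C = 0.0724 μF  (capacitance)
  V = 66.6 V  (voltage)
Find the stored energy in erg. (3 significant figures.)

E is given directly by: E = ½CV².
C = 0.0724 μF = 7.240×10^-8 F; V = 66.6 V.
E = 1.606×10^-4 J  (the unit combination reduces to kg·m²/s² = J)
1.606×10^-4 J × (1 erg / 1.000×10^-7 J) = 1606 erg

1610 erg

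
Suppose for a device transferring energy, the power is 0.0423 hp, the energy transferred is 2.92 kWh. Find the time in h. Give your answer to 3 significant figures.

92.6 h

Rearranging: t = W/P.
P = 0.0423 hp = 31.54 W; W = 2.92 kWh = 1.051×10^7 J.
t = 3.333×10^5 s
3.333×10^5 s × (1 h / 3600 s) = 92.57 h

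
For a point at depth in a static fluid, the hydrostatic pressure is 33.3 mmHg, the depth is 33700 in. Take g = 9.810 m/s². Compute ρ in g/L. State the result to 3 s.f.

0.529 g/L

Rearranging: ρ = P/(g·h).
P = 33.3 mmHg = 4440 Pa; h = 33700 in = 856.0 m; g = 9.810 m/s².
ρ = 0.5287 kg/m³
Since 1 g/L = 1 kg/m³, 0.5287 g/L.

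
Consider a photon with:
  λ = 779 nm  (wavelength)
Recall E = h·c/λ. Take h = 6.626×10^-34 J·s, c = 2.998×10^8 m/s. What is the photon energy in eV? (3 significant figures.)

E is given directly by: E = hc/λ.
λ = 779 nm = 7.790×10^-7 m; h = 6.626×10^-34 J·s; c = 2.998×10^8 m/s.
E = 2.550×10^-19 J
2.550×10^-19 J × (1 eV / 1.602×10^-19 J) = 1.592 eV

1.59 eV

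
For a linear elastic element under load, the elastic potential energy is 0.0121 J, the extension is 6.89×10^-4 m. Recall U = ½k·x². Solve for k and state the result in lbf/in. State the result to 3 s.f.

Rearranging U = ½k·x² for k: k = 2U/x².
U = 0.0121 J; x = 6.89×10^-4 m.
k = 50977 N/m
50977 N/m × (1 lbf/in / 175.1 N/m) = 291.1 lbf/in

291 lbf/in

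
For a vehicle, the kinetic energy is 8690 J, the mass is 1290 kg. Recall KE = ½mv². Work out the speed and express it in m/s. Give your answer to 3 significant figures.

Solving KE = ½mv² for v: v = √(2·KE/m).
KE = 8690 J; m = 1290 kg.
v = 3.671 m/s

3.67 m/s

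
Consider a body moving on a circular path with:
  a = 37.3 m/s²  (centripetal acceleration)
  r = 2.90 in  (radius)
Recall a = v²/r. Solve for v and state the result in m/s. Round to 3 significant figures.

1.66 m/s

Rearranging: v = √(a·r).
a = 37.3 m/s²; r = 2.90 in = 0.07366 m.
v = 1.658 m/s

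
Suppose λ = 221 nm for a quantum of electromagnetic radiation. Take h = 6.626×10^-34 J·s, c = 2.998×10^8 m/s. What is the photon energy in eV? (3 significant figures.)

5.61 eV

Directly: E = hc/λ.
λ = 221 nm = 2.210×10^-7 m; h = 6.626×10^-34 J·s; c = 2.998×10^8 m/s.
E = 8.989×10^-19 J  (the unit combination reduces to kg·m²/s² = J)
8.989×10^-19 J × (1 eV / 1.602×10^-19 J) = 5.610 eV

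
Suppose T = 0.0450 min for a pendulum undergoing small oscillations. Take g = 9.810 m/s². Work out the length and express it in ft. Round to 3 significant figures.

5.94 ft

Rearranging: L = g·(T/2π)².
T = 0.0450 min = 2.700 s; g = 9.810 m/s².
L = 1.811 m
1.811 m × (1 ft / 0.3048 m) = 5.943 ft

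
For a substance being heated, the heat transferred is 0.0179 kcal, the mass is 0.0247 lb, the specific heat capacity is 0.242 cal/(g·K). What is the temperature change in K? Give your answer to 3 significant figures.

Solving Q = m·c·ΔT for ΔT: ΔT = Q/(m·c).
Q = 0.0179 kcal = 74.89 J; m = 0.0247 lb = 0.01120 kg; c = 0.242 cal/(g·K) = 1013 J/(kg·K).
ΔT = 6.602 K

6.60 K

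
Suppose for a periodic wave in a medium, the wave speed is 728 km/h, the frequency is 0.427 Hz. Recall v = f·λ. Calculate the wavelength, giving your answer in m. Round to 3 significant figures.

474 m

Rearranging: λ = v/f.
v = 728 km/h = 202.2 m/s; f = 0.427 Hz.
λ = 473.6 m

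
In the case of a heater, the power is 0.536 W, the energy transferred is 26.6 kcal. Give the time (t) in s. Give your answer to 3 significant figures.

Rearranging: t = W/P.
P = 0.536 W; W = 26.6 kcal = 1.113×10^5 J.
t = 2.076×10^5 s

2.08×10^5 s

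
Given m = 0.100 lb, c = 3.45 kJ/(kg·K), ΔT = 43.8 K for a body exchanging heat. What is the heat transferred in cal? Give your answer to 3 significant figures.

1640 cal

Directly: Q = mcΔT.
m = 0.100 lb = 0.04536 kg; c = 3.45 kJ/(kg·K) = 3450 J/(kg·K); ΔT = 43.8 K.
Q = 6854 J
6854 J × (1 cal / 4.184 J) = 1638 cal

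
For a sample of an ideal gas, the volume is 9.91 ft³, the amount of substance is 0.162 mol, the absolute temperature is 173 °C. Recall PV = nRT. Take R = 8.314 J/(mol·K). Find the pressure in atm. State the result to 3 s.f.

Directly: P = nRT/V.
V = 9.91 ft³ = 0.2806 m³; n = 0.162 mol; T = 173 °C = 446.1 K; R = 8.314 J/(mol·K).
P = 2141 Pa
2141 Pa × (1 atm / 1.013×10^5 Pa) = 0.02113 atm

0.0211 atm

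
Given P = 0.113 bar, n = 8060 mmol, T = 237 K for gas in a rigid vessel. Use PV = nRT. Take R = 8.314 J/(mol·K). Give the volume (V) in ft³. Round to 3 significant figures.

From the ideal-gas law: V = nRT/P.
P = 0.113 bar = 11300 Pa; n = 8060 mmol = 8.060 mol; T = 237 K; R = 8.314 J/(mol·K).
V = 1.405 m³
1.405 m³ × (1 ft³ / 0.02832 m³) = 49.63 ft³

49.6 ft³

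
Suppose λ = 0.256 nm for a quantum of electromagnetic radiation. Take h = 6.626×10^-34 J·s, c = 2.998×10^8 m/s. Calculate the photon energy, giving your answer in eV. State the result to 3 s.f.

4840 eV

E is given directly by: E = hc/λ.
λ = 0.256 nm = 2.560×10^-10 m; h = 6.626×10^-34 J·s; c = 2.998×10^8 m/s.
E = 7.760×10^-16 J
7.760×10^-16 J × (1 eV / 1.602×10^-19 J) = 4843 eV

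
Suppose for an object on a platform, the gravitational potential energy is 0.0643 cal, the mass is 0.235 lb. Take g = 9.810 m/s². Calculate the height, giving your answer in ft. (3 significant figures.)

Solving PE = m·g·h for h: h = PE/(m·g).
PE = 0.0643 cal = 0.2690 J; m = 0.235 lb = 0.1066 kg; g = 9.810 m/s².
h = 0.2573 m
0.2573 m × (1 ft / 0.3048 m) = 0.8441 ft

0.844 ft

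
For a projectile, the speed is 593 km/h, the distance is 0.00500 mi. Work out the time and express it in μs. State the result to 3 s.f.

48900 μs

Rearranging v = d/t for t: t = d/v.
v = 593 km/h = 164.7 m/s; d = 0.00500 mi = 8.047 m.
t = 0.04885 s
0.04885 s × (1 μs / 1.000×10^-6 s) = 48850 μs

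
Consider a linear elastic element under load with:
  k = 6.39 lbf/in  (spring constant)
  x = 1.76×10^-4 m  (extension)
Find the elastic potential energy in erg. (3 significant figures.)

Directly: U = ½kx².
k = 6.39 lbf/in = 1119 N/m; x = 1.76×10^-4 m.
U = 1.733×10^-5 J
1.733×10^-5 J × (1 erg / 1.000×10^-7 J) = 173.3 erg

173 erg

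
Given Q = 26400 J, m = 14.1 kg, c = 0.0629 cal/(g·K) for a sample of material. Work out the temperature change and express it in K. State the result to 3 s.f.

7.11 K

Solving Q = m·c·ΔT for ΔT: ΔT = Q/(m·c).
Q = 26400 J; m = 14.1 kg; c = 0.0629 cal/(g·K) = 263.2 J/(kg·K).
ΔT = 7.114 K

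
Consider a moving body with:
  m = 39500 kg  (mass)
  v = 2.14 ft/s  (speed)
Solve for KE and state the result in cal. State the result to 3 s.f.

2010 cal

Directly: KE = ½mv².
m = 39500 kg; v = 2.14 ft/s = 0.6523 m/s.
KE = 8403 J
8403 J × (1 cal / 4.184 J) = 2008 cal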